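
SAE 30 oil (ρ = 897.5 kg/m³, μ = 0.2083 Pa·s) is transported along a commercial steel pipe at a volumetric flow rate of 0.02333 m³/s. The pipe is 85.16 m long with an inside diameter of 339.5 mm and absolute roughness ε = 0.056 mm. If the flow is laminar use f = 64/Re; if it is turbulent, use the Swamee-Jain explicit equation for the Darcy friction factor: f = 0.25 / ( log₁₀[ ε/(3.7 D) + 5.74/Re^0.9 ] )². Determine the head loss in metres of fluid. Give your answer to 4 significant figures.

h_f ≈ 0.1442 m

Cross-sectional area A = πD²/4 = π(0.3395)²/4 = 0.09053 m²; mean velocity V = Q/A = 0.02333/0.09053 = 0.2577 m/s.
Reynolds number Re = ρVD/μ = 897.5 · 0.2577 · 0.3395 / 0.208 = 377.
Re < 2300 → laminar flow, so f = 64/Re = 64/377 = 0.1698 (the turbulent correlation is not needed).
Darcy-Weisbach: ΔP = f(L/D)(ρV²/2) = 0.1698·(85.16/0.3395)·(897.5·0.2577²/2) = 0.1698·250.8·29.81 = 1269 Pa.
Head loss h_f = ΔP/(ρg) = 1269/(897.5·9.81) = 0.1442 m.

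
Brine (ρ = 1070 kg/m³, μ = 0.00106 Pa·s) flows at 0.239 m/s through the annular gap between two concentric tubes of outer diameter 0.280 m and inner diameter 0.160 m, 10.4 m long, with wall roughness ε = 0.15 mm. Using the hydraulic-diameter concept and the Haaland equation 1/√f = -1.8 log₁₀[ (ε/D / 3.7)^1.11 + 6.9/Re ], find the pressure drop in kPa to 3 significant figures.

Hydraulic diameter D_h = 4A/P = D_o - D_i = 0.28 - 0.16 = 0.12 m.
Re = ρVD_h/μ = 1070·0.239·0.12/0.00106 = 2.895e+04.
ε/D_h = 0.00015/0.12 = 0.00125; Haaland gives 1/√f = -1.8 log₁₀[0.00014+0.000238] = 6.159, so f = 0.02636.
ΔP = f(L/D_h)(ρV²/2) = 0.02636·10.4/0.12·30.56 = 69.81 Pa.
ΔP = 0.0698 kPa.

ΔP ≈ 0.0698 kPa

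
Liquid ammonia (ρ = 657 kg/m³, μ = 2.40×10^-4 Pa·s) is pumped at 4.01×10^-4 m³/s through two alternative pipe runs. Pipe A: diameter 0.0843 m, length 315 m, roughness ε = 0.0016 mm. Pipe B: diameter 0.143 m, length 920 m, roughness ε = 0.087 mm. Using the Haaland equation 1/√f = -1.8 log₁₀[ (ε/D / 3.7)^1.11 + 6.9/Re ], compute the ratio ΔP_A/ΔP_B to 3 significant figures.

Pipe A: V = Q/A = 0.000401/0.005581 = 0.07185 m/s; Re = 1.658e+04; ε/D = 1.9e-05; Haaland → f = 0.02703; ΔP_A = f(L/D)(ρV²/2) = 171.2 Pa.
Pipe B: V = Q/A = 0.000401/0.01606 = 0.02497 m/s; Re = 9774; ε/D = 0.000608; Haaland → f = 0.03183; ΔP_B = f(L/D)(ρV²/2) = 41.93 Pa.
ΔP_A/ΔP_B = 171.2/41.93 = 4.08.

ΔP_A/ΔP_B ≈ 4.08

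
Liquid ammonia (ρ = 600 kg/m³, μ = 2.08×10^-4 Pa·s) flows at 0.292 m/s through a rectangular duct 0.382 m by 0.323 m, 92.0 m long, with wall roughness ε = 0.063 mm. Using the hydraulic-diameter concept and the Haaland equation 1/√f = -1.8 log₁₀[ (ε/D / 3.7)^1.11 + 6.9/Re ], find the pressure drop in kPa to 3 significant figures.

ΔP ≈ 0.107 kPa

Hydraulic diameter D_h = 4A/P = 4·(0.382·0.323)/(2·(0.382+0.323)) = 0.4935/1.41 = 0.35 m.
Re = ρVD_h/μ = 600·0.292·0.35/0.000208 = 2.948e+05.
ε/D_h = 6.3e-05/0.35 = 0.00018; Haaland gives 1/√f = -1.8 log₁₀[1.63e-05+2.34e-05] = 7.922, so f = 0.01593.
ΔP = f(L/D_h)(ρV²/2) = 0.01593·92/0.35·25.58 = 107.1 Pa.
ΔP = 0.107 kPa.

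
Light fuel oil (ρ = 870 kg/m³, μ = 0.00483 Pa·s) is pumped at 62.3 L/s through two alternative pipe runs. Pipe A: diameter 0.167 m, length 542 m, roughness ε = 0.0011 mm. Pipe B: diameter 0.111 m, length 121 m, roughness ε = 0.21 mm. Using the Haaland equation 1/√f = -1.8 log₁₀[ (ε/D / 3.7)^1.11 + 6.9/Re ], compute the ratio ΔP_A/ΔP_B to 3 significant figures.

ΔP_A/ΔP_B ≈ 0.440

Pipe A: V = Q/A = 0.0623/0.0219 = 2.844 m/s; Re = 8.556e+04; ε/D = 6.59e-06; Haaland → f = 0.01844; ΔP_A = f(L/D)(ρV²/2) = 2.106e+05 Pa.
Pipe B: V = Q/A = 0.0623/0.009677 = 6.438 m/s; Re = 1.287e+05; ε/D = 0.00189; Haaland → f = 0.02436; ΔP_B = f(L/D)(ρV²/2) = 4.788e+05 Pa.
ΔP_A/ΔP_B = 2.106e+05/4.788e+05 = 0.440.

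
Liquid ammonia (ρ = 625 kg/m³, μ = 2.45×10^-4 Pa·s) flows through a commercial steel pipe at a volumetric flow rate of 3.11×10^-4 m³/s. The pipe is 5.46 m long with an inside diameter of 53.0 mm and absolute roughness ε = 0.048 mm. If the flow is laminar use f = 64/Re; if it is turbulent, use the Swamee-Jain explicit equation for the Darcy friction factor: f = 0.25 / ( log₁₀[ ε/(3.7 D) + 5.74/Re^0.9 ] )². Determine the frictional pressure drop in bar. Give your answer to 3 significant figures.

Cross-sectional area A = πD²/4 = π(0.053)²/4 = 0.002206 m²; mean velocity V = Q/A = 0.000311/0.002206 = 0.141 m/s.
Reynolds number Re = ρVD/μ = 625 · 0.141 · 0.053 / 0.000245 = 1.906e+04.
Re > 4000 → turbulent. Relative roughness ε/D = 4.8e-05/0.053 = 0.000906. Swamee-Jain: f = 0.25/(log₁₀[0.000906/3.7 + 5.74/1.906e+04^0.9])² = 0.25/(log₁₀[0.000245 + 0.000807])² = 0.25/(-2.978)² = 0.02819.
Darcy-Weisbach: ΔP = f(L/D)(ρV²/2) = 0.02819·(5.46/0.053)·(625·0.141²/2) = 0.02819·103·6.21 = 18.03 Pa.
ΔP = 18.03 Pa = 1.80×10^-4 bar.

ΔP ≈ 1.80×10^-4 bar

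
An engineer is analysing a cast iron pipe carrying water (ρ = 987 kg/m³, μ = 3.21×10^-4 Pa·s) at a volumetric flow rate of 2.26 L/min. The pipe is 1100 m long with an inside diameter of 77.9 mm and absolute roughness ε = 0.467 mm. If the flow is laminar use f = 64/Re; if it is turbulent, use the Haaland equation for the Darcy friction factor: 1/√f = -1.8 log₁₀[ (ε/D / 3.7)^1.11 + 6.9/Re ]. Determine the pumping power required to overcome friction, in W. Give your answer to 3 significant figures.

P ≈ 5.54×10^-4 W

Q = 2.26 L/min = 2.26/60000 = 3.767e-05 m³/s.
Cross-sectional area A = πD²/4 = π(0.0779)²/4 = 0.004766 m²; mean velocity V = Q/A = 3.767e-05/0.004766 = 0.007903 m/s.
Reynolds number Re = ρVD/μ = 987 · 0.007903 · 0.0779 / 0.000321 = 1893.
Re < 2300 → laminar flow, so f = 64/Re = 64/1893 = 0.03381 (the turbulent correlation is not needed).
Darcy-Weisbach: ΔP = f(L/D)(ρV²/2) = 0.03381·(1100/0.0779)·(987·0.007903²/2) = 0.03381·1.412e+04·0.03082 = 14.72 Pa.
Pumping power P = QΔP = 3.767e-05·14.72 = 5.543×10^-4 W = 5.54×10^-4 W.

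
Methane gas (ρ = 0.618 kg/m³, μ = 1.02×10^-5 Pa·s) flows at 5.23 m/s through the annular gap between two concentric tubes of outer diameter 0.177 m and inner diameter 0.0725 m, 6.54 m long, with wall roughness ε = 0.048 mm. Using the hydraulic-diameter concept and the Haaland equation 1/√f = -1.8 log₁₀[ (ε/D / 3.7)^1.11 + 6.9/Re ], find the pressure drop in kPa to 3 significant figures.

ΔP ≈ 0.0126 kPa

Hydraulic diameter D_h = 4A/P = D_o - D_i = 0.177 - 0.0725 = 0.1045 m.
Re = ρVD_h/μ = 0.618·5.23·0.1045/1.02e-05 = 3.311e+04.
ε/D_h = 4.8e-05/0.1045 = 0.000459; Haaland gives 1/√f = -1.8 log₁₀[4.62e-05+0.000208] = 6.47, so f = 0.02389.
ΔP = f(L/D_h)(ρV²/2) = 0.02389·6.54/0.1045·8.452 = 12.64 Pa.
ΔP = 0.0126 kPa.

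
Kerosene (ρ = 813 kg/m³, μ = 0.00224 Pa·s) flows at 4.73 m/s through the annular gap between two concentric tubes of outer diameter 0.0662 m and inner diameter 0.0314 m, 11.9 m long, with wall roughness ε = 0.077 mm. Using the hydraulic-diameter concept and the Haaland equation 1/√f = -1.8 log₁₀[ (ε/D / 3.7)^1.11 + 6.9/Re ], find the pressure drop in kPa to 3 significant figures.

ΔP ≈ 82.0 kPa

Hydraulic diameter D_h = 4A/P = D_o - D_i = 0.0662 - 0.0314 = 0.0348 m.
Re = ρVD_h/μ = 813·4.73·0.0348/0.00224 = 5.974e+04.
ε/D_h = 7.7e-05/0.0348 = 0.00221; Haaland gives 1/√f = -1.8 log₁₀[0.000264+0.000115] = 6.157, so f = 0.02638.
ΔP = f(L/D_h)(ρV²/2) = 0.02638·11.9/0.0348·9095 = 8.204e+04 Pa.
ΔP = 82.0 kPa.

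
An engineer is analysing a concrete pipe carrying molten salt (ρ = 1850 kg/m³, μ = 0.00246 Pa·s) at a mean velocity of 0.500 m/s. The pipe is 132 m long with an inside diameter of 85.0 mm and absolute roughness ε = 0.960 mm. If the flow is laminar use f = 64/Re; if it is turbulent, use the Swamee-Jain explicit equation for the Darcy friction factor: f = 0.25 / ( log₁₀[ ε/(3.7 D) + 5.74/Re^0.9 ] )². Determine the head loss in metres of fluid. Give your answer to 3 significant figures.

h_f ≈ 0.825 m

Reynolds number Re = ρVD/μ = 1850 · 0.5 · 0.085 / 0.00246 = 3.196e+04.
Re > 4000 → turbulent. Relative roughness ε/D = 0.00096/0.085 = 0.0113. Swamee-Jain: f = 0.25/(log₁₀[0.0113/3.7 + 5.74/3.196e+04^0.9])² = 0.25/(log₁₀[0.00305 + 0.000507])² = 0.25/(-2.449)² = 0.0417.
Darcy-Weisbach: ΔP = f(L/D)(ρV²/2) = 0.0417·(132/0.085)·(1850·0.5²/2) = 0.0417·1553·231.2 = 1.497e+04 Pa.
Head loss h_f = ΔP/(ρg) = 1.497e+04/(1850·9.81) = 0.825 m.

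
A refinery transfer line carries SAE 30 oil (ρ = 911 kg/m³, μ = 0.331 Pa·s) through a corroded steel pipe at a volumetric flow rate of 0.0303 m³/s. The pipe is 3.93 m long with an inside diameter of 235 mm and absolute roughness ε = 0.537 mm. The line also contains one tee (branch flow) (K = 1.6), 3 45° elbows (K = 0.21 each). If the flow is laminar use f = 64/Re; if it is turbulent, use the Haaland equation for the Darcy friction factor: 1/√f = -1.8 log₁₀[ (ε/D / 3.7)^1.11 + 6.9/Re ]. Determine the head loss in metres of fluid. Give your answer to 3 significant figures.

Cross-sectional area A = πD²/4 = π(0.235)²/4 = 0.04337 m²; mean velocity V = Q/A = 0.0303/0.04337 = 0.6986 m/s.
Reynolds number Re = ρVD/μ = 911 · 0.6986 · 0.235 / 0.331 = 451.8.
Re < 2300 → laminar flow, so f = 64/Re = 64/451.8 = 0.1416 (the turbulent correlation is not needed).
Total minor-loss coefficient ΣK = 1·1.6 + 3·0.21 = 2.23.
ΔP = [f·L/D + ΣK]·(ρV²/2) = [0.1416·3.93/0.235 + 2.23]·(911·0.6986²/2) = [2.369 + 2.23]·222.3 = 1022 Pa.
Head loss h_f = ΔP/(ρg) = 1022/(911·9.81) = 0.114 m.

h_f ≈ 0.114 m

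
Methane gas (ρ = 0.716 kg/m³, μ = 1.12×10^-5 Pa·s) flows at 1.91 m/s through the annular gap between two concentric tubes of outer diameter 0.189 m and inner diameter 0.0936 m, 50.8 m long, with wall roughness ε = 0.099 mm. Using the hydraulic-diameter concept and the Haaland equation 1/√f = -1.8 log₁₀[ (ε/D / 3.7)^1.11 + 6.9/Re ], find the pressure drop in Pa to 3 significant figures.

ΔP ≈ 21.6 Pa

Hydraulic diameter D_h = 4A/P = D_o - D_i = 0.189 - 0.0936 = 0.0954 m.
Re = ρVD_h/μ = 0.716·1.91·0.0954/1.12e-05 = 1.165e+04.
ε/D_h = 9.9e-05/0.0954 = 0.00104; Haaland gives 1/√f = -1.8 log₁₀[0.000114+0.000592] = 5.672, so f = 0.03109.
ΔP = f(L/D_h)(ρV²/2) = 0.03109·50.8/0.0954·1.306 = 21.62 Pa.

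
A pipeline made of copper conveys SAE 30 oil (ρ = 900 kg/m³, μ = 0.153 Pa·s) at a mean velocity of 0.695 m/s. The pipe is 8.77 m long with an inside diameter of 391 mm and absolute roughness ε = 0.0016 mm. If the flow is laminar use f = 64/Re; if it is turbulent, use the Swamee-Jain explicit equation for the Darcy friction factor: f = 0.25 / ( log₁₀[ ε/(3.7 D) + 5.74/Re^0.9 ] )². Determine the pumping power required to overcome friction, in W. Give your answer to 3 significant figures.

Reynolds number Re = ρVD/μ = 900 · 0.695 · 0.391 / 0.153 = 1598.
Re < 2300 → laminar flow, so f = 64/Re = 64/1598 = 0.04004 (the turbulent correlation is not needed).
Darcy-Weisbach: ΔP = f(L/D)(ρV²/2) = 0.04004·(8.77/0.391)·(900·0.695²/2) = 0.04004·22.43·217.4 = 195.2 Pa.
Q = V·A = 0.695·0.1201 = 0.08345 m³/s.
Pumping power P = QΔP = 0.08345·195.2 = 16.29 W = 16.3 W.

P ≈ 16.3 W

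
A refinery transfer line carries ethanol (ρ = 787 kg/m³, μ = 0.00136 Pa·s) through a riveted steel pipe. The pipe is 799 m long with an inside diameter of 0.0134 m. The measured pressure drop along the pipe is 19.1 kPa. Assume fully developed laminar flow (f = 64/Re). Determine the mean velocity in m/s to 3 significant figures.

For laminar flow, f = 64/Re with Re = ρVD/μ, so Darcy-Weisbach reduces to ΔP = 32μLV/D². Solving for V: V = ΔP·D²/(32μL) = 1.91e+04·(0.0134)²/(32·0.00136·799) = 0.09863 m/s.
Check: Re = ρVD/μ = 787·0.09863·0.0134/0.00136 = 764.8 < 2300, so the laminar assumption holds.

V ≈ 0.0986 m/s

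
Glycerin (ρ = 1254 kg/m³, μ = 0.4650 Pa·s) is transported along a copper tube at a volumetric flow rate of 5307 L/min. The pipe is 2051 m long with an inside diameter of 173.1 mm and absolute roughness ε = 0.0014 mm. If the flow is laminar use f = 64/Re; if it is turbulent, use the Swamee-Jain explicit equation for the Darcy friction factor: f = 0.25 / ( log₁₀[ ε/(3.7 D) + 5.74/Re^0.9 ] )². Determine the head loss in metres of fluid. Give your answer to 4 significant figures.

h_f ≈ 311.2 m

Q = 5307 L/min = 5307/60000 = 0.08845 m³/s.
Cross-sectional area A = πD²/4 = π(0.1731)²/4 = 0.02353 m²; mean velocity V = Q/A = 0.08845/0.02353 = 3.758 m/s.
Reynolds number Re = ρVD/μ = 1254 · 3.758 · 0.1731 / 0.465 = 1755.
Re < 2300 → laminar flow, so f = 64/Re = 64/1755 = 0.03648 (the turbulent correlation is not needed).
Darcy-Weisbach: ΔP = f(L/D)(ρV²/2) = 0.03648·(2051/0.1731)·(1254·3.758²/2) = 0.03648·1.185e+04·8857 = 3.828e+06 Pa.
Head loss h_f = ΔP/(ρg) = 3.828e+06/(1254·9.81) = 311.2 m.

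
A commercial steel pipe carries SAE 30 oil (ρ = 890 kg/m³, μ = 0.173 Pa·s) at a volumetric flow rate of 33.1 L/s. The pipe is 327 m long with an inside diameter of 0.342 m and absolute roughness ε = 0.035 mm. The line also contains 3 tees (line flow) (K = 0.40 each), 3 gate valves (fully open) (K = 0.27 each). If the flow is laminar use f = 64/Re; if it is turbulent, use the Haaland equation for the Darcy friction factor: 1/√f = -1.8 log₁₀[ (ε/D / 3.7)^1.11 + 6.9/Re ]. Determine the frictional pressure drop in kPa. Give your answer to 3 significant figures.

ΔP ≈ 5.69 kPa

Q = 33.1 L/s = 33.1/1000 = 0.0331 m³/s.
Cross-sectional area A = πD²/4 = π(0.342)²/4 = 0.09186 m²; mean velocity V = Q/A = 0.0331/0.09186 = 0.3603 m/s.
Reynolds number Re = ρVD/μ = 890 · 0.3603 · 0.342 / 0.173 = 634.
Re < 2300 → laminar flow, so f = 64/Re = 64/634 = 0.101 (the turbulent correlation is not needed).
Total minor-loss coefficient ΣK = 3·0.4 + 3·0.27 = 2.01.
ΔP = [f·L/D + ΣK]·(ρV²/2) = [0.101·327/0.342 + 2.01]·(890·0.3603²/2) = [96.53 + 2.01]·57.77 = 5693 Pa.
ΔP = 5693 Pa = 5.69 kPa.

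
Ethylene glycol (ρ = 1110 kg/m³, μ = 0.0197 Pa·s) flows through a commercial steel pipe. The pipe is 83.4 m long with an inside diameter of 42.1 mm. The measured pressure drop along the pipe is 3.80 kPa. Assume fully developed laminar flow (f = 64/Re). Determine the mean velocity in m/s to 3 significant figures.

V ≈ 0.128 m/s

For laminar flow, f = 64/Re with Re = ρVD/μ, so Darcy-Weisbach reduces to ΔP = 32μLV/D². Solving for V: V = ΔP·D²/(32μL) = 3800·(0.0421)²/(32·0.0197·83.4) = 0.1281 m/s.
Check: Re = ρVD/μ = 1110·0.1281·0.0421/0.0197 = 303.9 < 2300, so the laminar assumption holds.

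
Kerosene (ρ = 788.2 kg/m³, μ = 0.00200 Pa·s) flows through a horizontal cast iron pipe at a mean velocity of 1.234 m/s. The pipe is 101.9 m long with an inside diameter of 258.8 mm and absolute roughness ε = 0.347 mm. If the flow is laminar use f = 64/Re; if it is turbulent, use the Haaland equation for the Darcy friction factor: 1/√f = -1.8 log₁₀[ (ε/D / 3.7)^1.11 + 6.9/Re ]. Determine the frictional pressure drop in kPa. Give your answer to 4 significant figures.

ΔP ≈ 5.370 kPa

Reynolds number Re = ρVD/μ = 788.2 · 1.234 · 0.2588 / 0.002 = 1.259e+05.
Re > 4000 → turbulent. Relative roughness ε/D = 0.000347/0.2588 = 0.00134. Haaland: 1/√f = -1.8 log₁₀[(0.00134/3.7)^1.11 + 6.9/1.259e+05] = -1.8 log₁₀[0.000152 + 5.48e-05] = 6.633, so f = 0.02273.
Darcy-Weisbach: ΔP = f(L/D)(ρV²/2) = 0.02273·(101.9/0.2588)·(788.2·1.234²/2) = 0.02273·393.7·600.1 = 5370 Pa.
ΔP = 5370 Pa = 5.370 kPa.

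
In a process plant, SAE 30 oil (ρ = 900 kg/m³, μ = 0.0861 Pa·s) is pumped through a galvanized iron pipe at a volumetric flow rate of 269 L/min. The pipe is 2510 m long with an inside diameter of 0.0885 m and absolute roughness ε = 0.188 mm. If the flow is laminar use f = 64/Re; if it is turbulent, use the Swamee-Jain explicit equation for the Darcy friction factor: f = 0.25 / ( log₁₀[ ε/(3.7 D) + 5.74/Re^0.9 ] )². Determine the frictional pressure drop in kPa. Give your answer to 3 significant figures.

Q = 269 L/min = 269/60000 = 0.004483 m³/s.
Cross-sectional area A = πD²/4 = π(0.0885)²/4 = 0.006151 m²; mean velocity V = Q/A = 0.004483/0.006151 = 0.7288 m/s.
Reynolds number Re = ρVD/μ = 900 · 0.7288 · 0.0885 / 0.0861 = 674.2.
Re < 2300 → laminar flow, so f = 64/Re = 64/674.2 = 0.09492 (the turbulent correlation is not needed).
Darcy-Weisbach: ΔP = f(L/D)(ρV²/2) = 0.09492·(2510/0.0885)·(900·0.7288²/2) = 0.09492·2.836e+04·239 = 6.435e+05 Pa.
ΔP = 6.435e+05 Pa = 644 kPa.

ΔP ≈ 644 kPa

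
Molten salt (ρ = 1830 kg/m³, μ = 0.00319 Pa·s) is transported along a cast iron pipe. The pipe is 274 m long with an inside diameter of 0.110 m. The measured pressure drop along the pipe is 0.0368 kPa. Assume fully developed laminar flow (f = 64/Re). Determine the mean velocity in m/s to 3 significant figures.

V ≈ 0.0159 m/s

For laminar flow, f = 64/Re with Re = ρVD/μ, so Darcy-Weisbach reduces to ΔP = 32μLV/D². Solving for V: V = ΔP·D²/(32μL) = 36.8·(0.11)²/(32·0.00319·274) = 0.01592 m/s.
Check: Re = ρVD/μ = 1830·0.01592·0.11/0.00319 = 1005 < 2300, so the laminar assumption holds.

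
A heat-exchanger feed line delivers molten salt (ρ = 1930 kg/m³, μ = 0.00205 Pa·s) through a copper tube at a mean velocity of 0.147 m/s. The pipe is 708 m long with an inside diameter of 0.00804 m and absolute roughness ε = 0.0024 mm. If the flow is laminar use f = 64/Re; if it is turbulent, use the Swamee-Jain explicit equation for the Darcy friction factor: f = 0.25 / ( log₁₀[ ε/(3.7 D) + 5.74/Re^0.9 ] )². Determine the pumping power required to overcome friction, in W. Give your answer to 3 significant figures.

P ≈ 0.788 W

Reynolds number Re = ρVD/μ = 1930 · 0.147 · 0.00804 / 0.00205 = 1113.
Re < 2300 → laminar flow, so f = 64/Re = 64/1113 = 0.05752 (the turbulent correlation is not needed).
Darcy-Weisbach: ΔP = f(L/D)(ρV²/2) = 0.05752·(708/0.00804)·(1930·0.147²/2) = 0.05752·8.806e+04·20.85 = 1.056e+05 Pa.
Q = V·A = 0.147·5.077e-05 = 7.463e-06 m³/s.
Pumping power P = QΔP = 7.463e-06·1.056e+05 = 0.7882 W = 0.788 W.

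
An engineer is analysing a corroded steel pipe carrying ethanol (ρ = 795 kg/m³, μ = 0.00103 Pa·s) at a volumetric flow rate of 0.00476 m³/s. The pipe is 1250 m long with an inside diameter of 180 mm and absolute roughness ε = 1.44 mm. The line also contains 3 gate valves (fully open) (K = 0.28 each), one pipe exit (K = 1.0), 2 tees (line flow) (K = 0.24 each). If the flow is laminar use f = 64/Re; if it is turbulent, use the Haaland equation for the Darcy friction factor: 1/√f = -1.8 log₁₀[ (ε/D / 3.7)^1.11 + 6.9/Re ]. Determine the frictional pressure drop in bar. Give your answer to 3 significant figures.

ΔP ≈ 0.0367 bar

Cross-sectional area A = πD²/4 = π(0.18)²/4 = 0.02545 m²; mean velocity V = Q/A = 0.00476/0.02545 = 0.1871 m/s.
Reynolds number Re = ρVD/μ = 795 · 0.1871 · 0.18 / 0.00103 = 2.599e+04.
Re > 4000 → turbulent. Relative roughness ε/D = 0.00144/0.18 = 0.008. Haaland: 1/√f = -1.8 log₁₀[(0.008/3.7)^1.11 + 6.9/2.599e+04] = -1.8 log₁₀[0.0011 + 0.000266] = 5.156, so f = 0.03762.
Total minor-loss coefficient ΣK = 3·0.28 + 1·1 + 2·0.24 = 2.32.
ΔP = [f·L/D + ΣK]·(ρV²/2) = [0.03762·1250/0.18 + 2.32]·(795·0.1871²/2) = [261.2 + 2.32]·13.91 = 3666 Pa.
ΔP = 3666 Pa = 0.0367 bar.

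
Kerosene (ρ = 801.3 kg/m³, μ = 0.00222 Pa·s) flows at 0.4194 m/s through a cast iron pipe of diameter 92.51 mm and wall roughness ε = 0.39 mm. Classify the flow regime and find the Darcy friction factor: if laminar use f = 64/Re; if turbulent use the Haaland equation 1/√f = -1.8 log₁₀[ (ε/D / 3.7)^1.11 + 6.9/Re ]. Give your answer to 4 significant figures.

Re = ρVD/μ = 801.3·0.4194·0.09251/0.00222 = 1.4e+04.
Re > 4000 → turbulent. ε/D = 0.00039/0.09251 = 0.00422; Haaland: 1/√f = -1.8 log₁₀[0.000541 + 0.000493] = 5.374, so f = 0.03462.

f ≈ 0.03462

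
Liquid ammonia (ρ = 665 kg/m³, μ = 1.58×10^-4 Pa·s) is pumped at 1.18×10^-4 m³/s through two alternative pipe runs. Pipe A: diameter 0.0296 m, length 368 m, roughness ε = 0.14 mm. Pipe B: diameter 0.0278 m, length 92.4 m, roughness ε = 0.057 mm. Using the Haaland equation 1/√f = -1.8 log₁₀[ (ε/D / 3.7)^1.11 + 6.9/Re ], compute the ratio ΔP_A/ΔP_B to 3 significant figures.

Pipe A: V = Q/A = 0.000118/0.0006881 = 0.1715 m/s; Re = 2.136e+04; ε/D = 0.00473; Haaland → f = 0.03366; ΔP_A = f(L/D)(ρV²/2) = 4091 Pa.
Pipe B: V = Q/A = 0.000118/0.000607 = 0.1944 m/s; Re = 2.275e+04; ε/D = 0.00205; Haaland → f = 0.029; ΔP_B = f(L/D)(ρV²/2) = 1211 Pa.
ΔP_A/ΔP_B = 4091/1211 = 3.38.

ΔP_A/ΔP_B ≈ 3.38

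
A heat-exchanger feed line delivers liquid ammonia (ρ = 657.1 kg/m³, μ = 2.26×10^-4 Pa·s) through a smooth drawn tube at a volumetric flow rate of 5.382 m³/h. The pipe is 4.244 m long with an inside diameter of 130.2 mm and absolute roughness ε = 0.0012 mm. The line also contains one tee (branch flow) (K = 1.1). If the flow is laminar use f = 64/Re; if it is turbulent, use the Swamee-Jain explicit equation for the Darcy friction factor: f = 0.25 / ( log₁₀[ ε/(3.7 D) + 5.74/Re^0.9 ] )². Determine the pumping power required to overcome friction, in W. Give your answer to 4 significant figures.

Q = 5.382 m³/h = 5.382/3600 = 0.001495 m³/s.
Cross-sectional area A = πD²/4 = π(0.1302)²/4 = 0.01331 m²; mean velocity V = Q/A = 0.001495/0.01331 = 0.1123 m/s.
Reynolds number Re = ρVD/μ = 657.1 · 0.1123 · 0.1302 / 0.000226 = 4.251e+04.
Re > 4000 → turbulent. Relative roughness ε/D = 1.2e-06/0.1302 = 9.22e-06. Swamee-Jain: f = 0.25/(log₁₀[9.22e-06/3.7 + 5.74/4.251e+04^0.9])² = 0.25/(log₁₀[2.49e-06 + 0.000392])² = 0.25/(-3.404)² = 0.02158.
Total minor-loss coefficient ΣK = 1·1.1 = 1.1.
ΔP = [f·L/D + ΣK]·(ρV²/2) = [0.02158·4.244/0.1302 + 1.1]·(657.1·0.1123²/2) = [0.7033 + 1.1]·4.142 = 7.47 Pa.
Pumping power P = QΔP = 0.001495·7.47 = 0.011168 W = 0.01117 W.

P ≈ 0.01117 W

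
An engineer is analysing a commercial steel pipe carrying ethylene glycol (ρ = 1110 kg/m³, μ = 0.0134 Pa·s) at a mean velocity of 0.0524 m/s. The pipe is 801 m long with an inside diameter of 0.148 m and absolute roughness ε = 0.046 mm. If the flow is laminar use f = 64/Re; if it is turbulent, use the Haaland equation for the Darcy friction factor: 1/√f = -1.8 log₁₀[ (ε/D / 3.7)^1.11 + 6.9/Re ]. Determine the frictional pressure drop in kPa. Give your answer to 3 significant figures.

ΔP ≈ 0.822 kPa

Reynolds number Re = ρVD/μ = 1110 · 0.0524 · 0.148 / 0.0134 = 642.4.
Re < 2300 → laminar flow, so f = 64/Re = 64/642.4 = 0.09963 (the turbulent correlation is not needed).
Darcy-Weisbach: ΔP = f(L/D)(ρV²/2) = 0.09963·(801/0.148)·(1110·0.0524²/2) = 0.09963·5412·1.524 = 821.7 Pa.
ΔP = 821.7 Pa = 0.822 kPa.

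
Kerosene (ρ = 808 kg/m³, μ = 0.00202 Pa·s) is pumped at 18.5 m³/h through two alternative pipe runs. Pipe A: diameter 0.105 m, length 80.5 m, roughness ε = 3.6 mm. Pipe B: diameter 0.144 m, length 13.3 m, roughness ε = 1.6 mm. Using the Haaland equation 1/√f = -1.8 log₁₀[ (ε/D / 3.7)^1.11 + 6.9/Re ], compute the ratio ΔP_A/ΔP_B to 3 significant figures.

ΔP_A/ΔP_B ≈ 43.0

Pipe A: V = Q/A = 0.005139/0.008659 = 0.5935 m/s; Re = 2.493e+04; ε/D = 0.0343; Haaland → f = 0.06176; ΔP_A = f(L/D)(ρV²/2) = 6737 Pa.
Pipe B: V = Q/A = 0.005139/0.01629 = 0.3155 m/s; Re = 1.818e+04; ε/D = 0.0111; Haaland → f = 0.04213; ΔP_B = f(L/D)(ρV²/2) = 156.5 Pa.
ΔP_A/ΔP_B = 6737/156.5 = 43.0.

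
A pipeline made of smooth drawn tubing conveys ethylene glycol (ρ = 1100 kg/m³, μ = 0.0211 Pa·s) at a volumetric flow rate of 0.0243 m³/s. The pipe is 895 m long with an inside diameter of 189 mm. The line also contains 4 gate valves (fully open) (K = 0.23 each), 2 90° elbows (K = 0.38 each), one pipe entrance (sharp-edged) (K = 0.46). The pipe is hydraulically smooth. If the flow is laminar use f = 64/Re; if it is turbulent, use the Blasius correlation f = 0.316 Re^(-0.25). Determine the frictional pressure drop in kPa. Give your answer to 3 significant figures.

ΔP ≈ 65.1 kPa

Cross-sectional area A = πD²/4 = π(0.189)²/4 = 0.02806 m²; mean velocity V = Q/A = 0.0243/0.02806 = 0.8661 m/s.
Reynolds number Re = ρVD/μ = 1100 · 0.8661 · 0.189 / 0.0211 = 8534.
Re > 4000 → turbulent. Smooth-pipe (Blasius): f = 0.316 Re^(-0.25) = 0.316/(8534)^0.25 = 0.03288.
Total minor-loss coefficient ΣK = 4·0.23 + 2·0.38 + 1·0.46 = 2.14.
ΔP = [f·L/D + ΣK]·(ρV²/2) = [0.03288·895/0.189 + 2.14]·(1100·0.8661²/2) = [155.7 + 2.14]·412.6 = 6.512e+04 Pa.
ΔP = 6.512e+04 Pa = 65.1 kPa.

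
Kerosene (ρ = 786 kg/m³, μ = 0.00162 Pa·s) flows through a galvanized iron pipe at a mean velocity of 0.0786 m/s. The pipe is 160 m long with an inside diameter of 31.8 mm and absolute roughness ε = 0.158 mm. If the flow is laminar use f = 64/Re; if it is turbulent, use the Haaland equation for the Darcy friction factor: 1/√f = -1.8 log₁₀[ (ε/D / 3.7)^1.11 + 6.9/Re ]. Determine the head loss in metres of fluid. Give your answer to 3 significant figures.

h_f ≈ 0.0836 m

Reynolds number Re = ρVD/μ = 786 · 0.0786 · 0.0318 / 0.00162 = 1213.
Re < 2300 → laminar flow, so f = 64/Re = 64/1213 = 0.05277 (the turbulent correlation is not needed).
Darcy-Weisbach: ΔP = f(L/D)(ρV²/2) = 0.05277·(160/0.0318)·(786·0.0786²/2) = 0.05277·5031·2.428 = 644.7 Pa.
Head loss h_f = ΔP/(ρg) = 644.7/(786·9.81) = 0.0836 m.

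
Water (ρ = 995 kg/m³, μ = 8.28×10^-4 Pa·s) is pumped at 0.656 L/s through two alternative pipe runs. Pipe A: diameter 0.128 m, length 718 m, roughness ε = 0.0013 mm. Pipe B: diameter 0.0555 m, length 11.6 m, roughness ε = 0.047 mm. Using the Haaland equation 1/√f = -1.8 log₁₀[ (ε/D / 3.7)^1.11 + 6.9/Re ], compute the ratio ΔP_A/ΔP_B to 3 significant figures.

ΔP_A/ΔP_B ≈ 1.12

Pipe A: V = Q/A = 0.000656/0.01287 = 0.05098 m/s; Re = 7841; ε/D = 1.02e-05; Haaland → f = 0.03307; ΔP_A = f(L/D)(ρV²/2) = 239.8 Pa.
Pipe B: V = Q/A = 0.000656/0.002419 = 0.2712 m/s; Re = 1.808e+04; ε/D = 0.000847; Haaland → f = 0.02791; ΔP_B = f(L/D)(ρV²/2) = 213.4 Pa.
ΔP_A/ΔP_B = 239.8/213.4 = 1.12.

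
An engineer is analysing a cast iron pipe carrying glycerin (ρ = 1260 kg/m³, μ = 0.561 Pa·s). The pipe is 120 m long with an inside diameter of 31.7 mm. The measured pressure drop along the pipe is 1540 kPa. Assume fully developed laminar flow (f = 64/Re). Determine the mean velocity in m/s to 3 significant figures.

For laminar flow, f = 64/Re with Re = ρVD/μ, so Darcy-Weisbach reduces to ΔP = 32μLV/D². Solving for V: V = ΔP·D²/(32μL) = 1.54e+06·(0.0317)²/(32·0.561·120) = 0.7184 m/s.
Check: Re = ρVD/μ = 1260·0.7184·0.0317/0.561 = 51.15 < 2300, so the laminar assumption holds.

V ≈ 0.718 m/s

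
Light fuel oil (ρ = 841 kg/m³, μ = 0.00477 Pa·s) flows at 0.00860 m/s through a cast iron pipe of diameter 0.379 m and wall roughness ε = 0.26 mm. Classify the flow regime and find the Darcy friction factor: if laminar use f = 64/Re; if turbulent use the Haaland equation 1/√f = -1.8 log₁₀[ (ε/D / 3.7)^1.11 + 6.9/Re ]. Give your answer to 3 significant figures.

Re = ρVD/μ = 841·0.0086·0.379/0.00477 = 574.7.
Re < 2300 → laminar, so f = 64/Re = 0.1114 (roughness is irrelevant in laminar flow).

f ≈ 0.111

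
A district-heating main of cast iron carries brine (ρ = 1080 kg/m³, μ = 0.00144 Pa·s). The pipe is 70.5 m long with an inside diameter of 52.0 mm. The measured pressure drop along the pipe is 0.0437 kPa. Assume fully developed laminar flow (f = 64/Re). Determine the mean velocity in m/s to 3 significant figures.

For laminar flow, f = 64/Re with Re = ρVD/μ, so Darcy-Weisbach reduces to ΔP = 32μLV/D². Solving for V: V = ΔP·D²/(32μL) = 43.7·(0.052)²/(32·0.00144·70.5) = 0.03637 m/s.
Check: Re = ρVD/μ = 1080·0.03637·0.052/0.00144 = 1419 < 2300, so the laminar assumption holds.

V ≈ 0.0364 m/s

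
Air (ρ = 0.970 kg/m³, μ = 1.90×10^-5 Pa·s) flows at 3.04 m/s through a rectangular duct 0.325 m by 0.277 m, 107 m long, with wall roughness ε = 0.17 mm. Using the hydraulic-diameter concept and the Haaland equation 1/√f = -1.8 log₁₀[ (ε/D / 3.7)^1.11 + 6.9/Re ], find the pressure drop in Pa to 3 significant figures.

ΔP ≈ 36.5 Pa

Hydraulic diameter D_h = 4A/P = 4·(0.325·0.277)/(2·(0.325+0.277)) = 0.3601/1.204 = 0.2991 m.
Re = ρVD_h/μ = 0.97·3.04·0.2991/1.9e-05 = 4.642e+04.
ε/D_h = 0.00017/0.2991 = 0.000568; Haaland gives 1/√f = -1.8 log₁₀[5.85e-05+0.000149] = 6.631, so f = 0.02274.
ΔP = f(L/D_h)(ρV²/2) = 0.02274·107/0.2991·4.482 = 36.47 Pa.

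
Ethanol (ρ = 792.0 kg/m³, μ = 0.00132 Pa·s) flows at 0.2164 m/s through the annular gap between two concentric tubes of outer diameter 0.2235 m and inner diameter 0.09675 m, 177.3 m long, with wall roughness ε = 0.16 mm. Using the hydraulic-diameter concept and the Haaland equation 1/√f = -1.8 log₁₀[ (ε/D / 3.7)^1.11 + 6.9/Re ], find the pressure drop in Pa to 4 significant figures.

ΔP ≈ 757.5 Pa

Hydraulic diameter D_h = 4A/P = D_o - D_i = 0.2235 - 0.09675 = 0.1268 m.
Re = ρVD_h/μ = 792·0.2164·0.1268/0.00132 = 1.646e+04.
ε/D_h = 0.00016/0.1268 = 0.00126; Haaland gives 1/√f = -1.8 log₁₀[0.000142+0.000419] = 5.852, so f = 0.0292.
ΔP = f(L/D_h)(ρV²/2) = 0.0292·177.3/0.1268·18.54 = 757.5 Pa.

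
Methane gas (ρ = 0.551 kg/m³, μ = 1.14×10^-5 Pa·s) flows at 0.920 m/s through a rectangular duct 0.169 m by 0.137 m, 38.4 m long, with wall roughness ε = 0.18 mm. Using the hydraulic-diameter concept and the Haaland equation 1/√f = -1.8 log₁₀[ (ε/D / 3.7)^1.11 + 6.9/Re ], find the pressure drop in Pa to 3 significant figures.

Hydraulic diameter D_h = 4A/P = 4·(0.169·0.137)/(2·(0.169+0.137)) = 0.09261/0.612 = 0.1513 m.
Re = ρVD_h/μ = 0.551·0.92·0.1513/1.14e-05 = 6729.
ε/D_h = 0.00018/0.1513 = 0.00119; Haaland gives 1/√f = -1.8 log₁₀[0.000133+0.00103] = 5.285, so f = 0.0358.
ΔP = f(L/D_h)(ρV²/2) = 0.0358·38.4/0.1513·0.2332 = 2.118 Pa.

ΔP ≈ 2.12 Pa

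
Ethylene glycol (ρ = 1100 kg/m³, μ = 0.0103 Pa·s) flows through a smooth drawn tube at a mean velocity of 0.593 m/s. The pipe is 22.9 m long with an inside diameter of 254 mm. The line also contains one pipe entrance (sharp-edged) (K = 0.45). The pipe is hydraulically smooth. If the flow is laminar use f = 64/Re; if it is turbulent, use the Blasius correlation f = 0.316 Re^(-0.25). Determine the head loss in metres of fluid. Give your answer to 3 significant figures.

Reynolds number Re = ρVD/μ = 1100 · 0.593 · 0.254 / 0.0103 = 1.609e+04.
Re > 4000 → turbulent. Smooth-pipe (Blasius): f = 0.316 Re^(-0.25) = 0.316/(1.609e+04)^0.25 = 0.02806.
Total minor-loss coefficient ΣK = 1·0.45 = 0.45.
ΔP = [f·L/D + ΣK]·(ρV²/2) = [0.02806·22.9/0.254 + 0.45]·(1100·0.593²/2) = [2.53 + 0.45]·193.4 = 576.3 Pa.
Head loss h_f = ΔP/(ρg) = 576.3/(1100·9.81) = 0.0534 m.

h_f ≈ 0.0534 m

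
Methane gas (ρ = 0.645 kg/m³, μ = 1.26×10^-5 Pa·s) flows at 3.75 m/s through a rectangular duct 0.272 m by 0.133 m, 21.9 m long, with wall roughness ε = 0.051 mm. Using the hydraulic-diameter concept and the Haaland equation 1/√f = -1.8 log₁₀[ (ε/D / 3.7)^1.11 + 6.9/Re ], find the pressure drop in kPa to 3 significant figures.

Hydraulic diameter D_h = 4A/P = 4·(0.272·0.133)/(2·(0.272+0.133)) = 0.1447/0.81 = 0.1786 m.
Re = ρVD_h/μ = 0.645·3.75·0.1786/1.26e-05 = 3.429e+04.
ε/D_h = 5.1e-05/0.1786 = 0.000285; Haaland gives 1/√f = -1.8 log₁₀[2.72e-05+0.000201] = 6.554, so f = 0.02328.
ΔP = f(L/D_h)(ρV²/2) = 0.02328·21.9/0.1786·4.535 = 12.94 Pa.
ΔP = 0.0129 kPa.

ΔP ≈ 0.0129 kPa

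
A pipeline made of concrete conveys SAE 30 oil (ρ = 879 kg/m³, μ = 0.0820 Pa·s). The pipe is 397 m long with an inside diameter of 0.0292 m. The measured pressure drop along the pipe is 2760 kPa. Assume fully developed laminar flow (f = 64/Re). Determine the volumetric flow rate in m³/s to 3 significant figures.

For laminar flow, f = 64/Re with Re = ρVD/μ, so Darcy-Weisbach reduces to ΔP = 32μLV/D². Solving for V: V = ΔP·D²/(32μL) = 2.76e+06·(0.0292)²/(32·0.082·397) = 2.259 m/s.
Check: Re = ρVD/μ = 879·2.259·0.0292/0.082 = 707.1 < 2300, so the laminar assumption holds.
Q = V·A = 2.259·(π/4·0.0292²) = 0.001513 m³/s = 0.00151 m³/s.

Q ≈ 0.00151 m³/s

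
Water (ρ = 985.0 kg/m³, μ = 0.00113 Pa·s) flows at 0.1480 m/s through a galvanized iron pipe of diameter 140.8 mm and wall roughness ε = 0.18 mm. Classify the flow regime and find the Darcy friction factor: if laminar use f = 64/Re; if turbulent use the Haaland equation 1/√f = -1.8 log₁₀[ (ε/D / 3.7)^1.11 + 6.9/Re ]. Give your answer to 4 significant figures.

f ≈ 0.02867

Re = ρVD/μ = 985·0.148·0.1408/0.00113 = 1.816e+04.
Re > 4000 → turbulent. ε/D = 0.00018/0.1408 = 0.00128; Haaland: 1/√f = -1.8 log₁₀[0.000144 + 0.00038] = 5.906, so f = 0.02867.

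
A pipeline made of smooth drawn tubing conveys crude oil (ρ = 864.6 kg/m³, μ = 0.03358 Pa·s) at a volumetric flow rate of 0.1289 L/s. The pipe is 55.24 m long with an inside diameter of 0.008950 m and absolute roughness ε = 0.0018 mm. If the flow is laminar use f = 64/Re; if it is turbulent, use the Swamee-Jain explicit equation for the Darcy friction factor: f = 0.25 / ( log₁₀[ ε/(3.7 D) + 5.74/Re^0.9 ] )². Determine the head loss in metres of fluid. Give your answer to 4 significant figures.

Q = 0.1289 L/s = 0.1289/1000 = 0.0001289 m³/s.
Cross-sectional area A = πD²/4 = π(0.00895)²/4 = 6.291e-05 m²; mean velocity V = Q/A = 0.0001289/6.291e-05 = 2.049 m/s.
Reynolds number Re = ρVD/μ = 864.6 · 2.049 · 0.00895 / 0.0336 = 472.1.
Re < 2300 → laminar flow, so f = 64/Re = 64/472.1 = 0.1356 (the turbulent correlation is not needed).
Darcy-Weisbach: ΔP = f(L/D)(ρV²/2) = 0.1356·(55.24/0.00895)·(864.6·2.049²/2) = 0.1356·6172·1815 = 1.518e+06 Pa.
Head loss h_f = ΔP/(ρg) = 1.518e+06/(864.6·9.81) = 179.0 m.

h_f ≈ 179.0 m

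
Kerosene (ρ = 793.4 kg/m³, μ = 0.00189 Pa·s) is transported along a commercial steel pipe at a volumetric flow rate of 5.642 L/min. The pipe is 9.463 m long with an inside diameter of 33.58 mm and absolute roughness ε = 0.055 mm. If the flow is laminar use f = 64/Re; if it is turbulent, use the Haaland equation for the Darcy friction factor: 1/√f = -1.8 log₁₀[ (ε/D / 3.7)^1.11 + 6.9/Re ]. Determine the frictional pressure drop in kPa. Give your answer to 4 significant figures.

ΔP ≈ 0.05389 kPa

Q = 5.642 L/min = 5.642/60000 = 9.403e-05 m³/s.
Cross-sectional area A = πD²/4 = π(0.03358)²/4 = 0.0008856 m²; mean velocity V = Q/A = 9.403e-05/0.0008856 = 0.1062 m/s.
Reynolds number Re = ρVD/μ = 793.4 · 0.1062 · 0.03358 / 0.00189 = 1497.
Re < 2300 → laminar flow, so f = 64/Re = 64/1497 = 0.04276 (the turbulent correlation is not needed).
Darcy-Weisbach: ΔP = f(L/D)(ρV²/2) = 0.04276·(9.463/0.03358)·(793.4·0.1062²/2) = 0.04276·281.8·4.472 = 53.89 Pa.
ΔP = 53.89 Pa = 0.05389 kPa.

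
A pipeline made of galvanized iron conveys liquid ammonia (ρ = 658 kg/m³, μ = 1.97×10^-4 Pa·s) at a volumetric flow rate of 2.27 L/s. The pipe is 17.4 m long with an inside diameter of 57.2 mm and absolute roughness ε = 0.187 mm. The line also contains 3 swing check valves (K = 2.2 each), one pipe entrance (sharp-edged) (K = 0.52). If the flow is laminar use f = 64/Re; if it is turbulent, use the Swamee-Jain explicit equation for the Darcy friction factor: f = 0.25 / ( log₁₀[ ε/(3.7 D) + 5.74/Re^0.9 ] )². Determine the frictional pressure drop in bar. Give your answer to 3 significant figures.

Q = 2.27 L/s = 2.27/1000 = 0.00227 m³/s.
Cross-sectional area A = πD²/4 = π(0.0572)²/4 = 0.00257 m²; mean velocity V = Q/A = 0.00227/0.00257 = 0.8834 m/s.
Reynolds number Re = ρVD/μ = 658 · 0.8834 · 0.0572 / 0.000197 = 1.688e+05.
Re > 4000 → turbulent. Relative roughness ε/D = 0.000187/0.0572 = 0.00327. Swamee-Jain: f = 0.25/(log₁₀[0.00327/3.7 + 5.74/1.688e+05^0.9])² = 0.25/(log₁₀[0.000884 + 0.000113])² = 0.25/(-3.001)² = 0.02775.
Total minor-loss coefficient ΣK = 3·2.2 + 1·0.52 = 7.12.
ΔP = [f·L/D + ΣK]·(ρV²/2) = [0.02775·17.4/0.0572 + 7.12]·(658·0.8834²/2) = [8.442 + 7.12]·256.7 = 3995 Pa.
ΔP = 3995 Pa = 0.0400 bar.

ΔP ≈ 0.0400 bar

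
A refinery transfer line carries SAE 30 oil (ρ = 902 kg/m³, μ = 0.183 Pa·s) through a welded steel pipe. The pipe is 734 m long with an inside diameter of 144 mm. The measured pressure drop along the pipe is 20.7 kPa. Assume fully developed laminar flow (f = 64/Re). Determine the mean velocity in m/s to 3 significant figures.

V ≈ 0.0999 m/s

For laminar flow, f = 64/Re with Re = ρVD/μ, so Darcy-Weisbach reduces to ΔP = 32μLV/D². Solving for V: V = ΔP·D²/(32μL) = 2.07e+04·(0.144)²/(32·0.183·734) = 0.09986 m/s.
Check: Re = ρVD/μ = 902·0.09986·0.144/0.183 = 70.88 < 2300, so the laminar assumption holds.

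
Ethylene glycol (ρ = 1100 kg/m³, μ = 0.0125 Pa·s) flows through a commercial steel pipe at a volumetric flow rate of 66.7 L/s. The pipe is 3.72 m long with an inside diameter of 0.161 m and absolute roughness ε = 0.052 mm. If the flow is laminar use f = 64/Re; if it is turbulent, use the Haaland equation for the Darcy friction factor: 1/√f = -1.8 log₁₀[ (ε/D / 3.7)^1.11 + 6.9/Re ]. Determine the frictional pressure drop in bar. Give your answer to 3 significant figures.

ΔP ≈ 0.0300 bar

Q = 66.7 L/s = 66.7/1000 = 0.0667 m³/s.
Cross-sectional area A = πD²/4 = π(0.161)²/4 = 0.02036 m²; mean velocity V = Q/A = 0.0667/0.02036 = 3.276 m/s.
Reynolds number Re = ρVD/μ = 1100 · 3.276 · 0.161 / 0.0125 = 4.642e+04.
Re > 4000 → turbulent. Relative roughness ε/D = 5.2e-05/0.161 = 0.000323. Haaland: 1/√f = -1.8 log₁₀[(0.000323/3.7)^1.11 + 6.9/4.642e+04] = -1.8 log₁₀[3.12e-05 + 0.000149] = 6.741, so f = 0.02201.
Darcy-Weisbach: ΔP = f(L/D)(ρV²/2) = 0.02201·(3.72/0.161)·(1100·3.276²/2) = 0.02201·23.11·5904 = 3002 Pa.
ΔP = 3002 Pa = 0.0300 bar.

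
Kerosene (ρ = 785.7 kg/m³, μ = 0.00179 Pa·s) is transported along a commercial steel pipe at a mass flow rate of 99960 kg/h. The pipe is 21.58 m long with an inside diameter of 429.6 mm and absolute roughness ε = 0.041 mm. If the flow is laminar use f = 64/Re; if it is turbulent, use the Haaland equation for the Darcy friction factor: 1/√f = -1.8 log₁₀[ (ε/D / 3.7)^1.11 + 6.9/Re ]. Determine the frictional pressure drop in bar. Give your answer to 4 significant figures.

ṁ = 99960 kg/h = 99960/3600 = 27.77 kg/s.
A = πD²/4 = π(0.4296)²/4 = 0.145 m²; mean velocity V = ṁ/(ρA) = 27.77/(785.7 · 0.145) = 0.2438 m/s.
Reynolds number Re = ρVD/μ = 785.7 · 0.2438 · 0.4296 / 0.00179 = 4.597e+04.
Re > 4000 → turbulent. Relative roughness ε/D = 4.1e-05/0.4296 = 9.54e-05. Haaland: 1/√f = -1.8 log₁₀[(9.54e-05/3.7)^1.11 + 6.9/4.597e+04] = -1.8 log₁₀[8.07e-06 + 0.00015] = 6.842, so f = 0.02136.
Darcy-Weisbach: ΔP = f(L/D)(ρV²/2) = 0.02136·(21.58/0.4296)·(785.7·0.2438²/2) = 0.02136·50.23·23.35 = 25.06 Pa.
ΔP = 25.06 Pa = 2.506×10^-4 bar.

ΔP ≈ 2.506×10^-4 bar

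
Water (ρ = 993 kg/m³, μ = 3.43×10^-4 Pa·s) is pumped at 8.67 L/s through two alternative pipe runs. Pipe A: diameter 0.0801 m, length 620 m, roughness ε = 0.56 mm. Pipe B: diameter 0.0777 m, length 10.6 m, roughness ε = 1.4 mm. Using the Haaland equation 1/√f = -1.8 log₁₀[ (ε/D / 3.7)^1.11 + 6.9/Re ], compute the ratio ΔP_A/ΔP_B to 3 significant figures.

ΔP_A/ΔP_B ≈ 36.3

Pipe A: V = Q/A = 0.00867/0.005039 = 1.721 m/s; Re = 3.99e+05; ε/D = 0.00699; Haaland → f = 0.03394; ΔP_A = f(L/D)(ρV²/2) = 3.862e+05 Pa.
Pipe B: V = Q/A = 0.00867/0.004742 = 1.828 m/s; Re = 4.113e+05; ε/D = 0.018; Haaland → f = 0.04694; ΔP_B = f(L/D)(ρV²/2) = 1.063e+04 Pa.
ΔP_A/ΔP_B = 3.862e+05/1.063e+04 = 36.3.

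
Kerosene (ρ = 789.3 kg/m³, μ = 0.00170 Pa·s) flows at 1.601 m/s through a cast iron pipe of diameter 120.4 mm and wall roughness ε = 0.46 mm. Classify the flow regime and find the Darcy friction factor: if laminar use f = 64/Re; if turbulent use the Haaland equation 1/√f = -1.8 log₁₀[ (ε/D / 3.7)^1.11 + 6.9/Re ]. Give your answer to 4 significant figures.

Re = ρVD/μ = 789.3·1.601·0.1204/0.0017 = 8.95e+04.
Re > 4000 → turbulent. ε/D = 0.00046/0.1204 = 0.00382; Haaland: 1/√f = -1.8 log₁₀[0.000485 + 7.71e-05] = 5.851, so f = 0.02921.

f ≈ 0.02921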